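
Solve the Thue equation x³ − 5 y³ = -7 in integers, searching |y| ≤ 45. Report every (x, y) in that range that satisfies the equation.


The equation is x³ - 5y³ = -7. For fixed y, x³ = 5·y³ − 7, so a solution requires the RHS to be a perfect cube.
Strategy: iterate y from -45 to 45, compute RHS = 5·y³ − 7, and check whether it is a (positive or negative) perfect cube.
Check small values of y:
  y = 0: RHS = -7 is not a perfect cube.
  y = 1: RHS = -2 is not a perfect cube.
  y = -1: RHS = -12 is not a perfect cube.
  y = 2: RHS = 33 is not a perfect cube.
  y = -2: RHS = -47 is not a perfect cube.
  y = 3: RHS = 128 is not a perfect cube.
  y = -3: RHS = -142 is not a perfect cube.
Continuing the search up to |y| = 45 finds no solutions either.
No (x, y) in the scanned range satisfies the equation.

No integer solutions with |y| ≤ 45.


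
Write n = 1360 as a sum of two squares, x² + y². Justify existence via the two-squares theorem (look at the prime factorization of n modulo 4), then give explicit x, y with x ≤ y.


Step 1: Factor n = 1360 = 2^4 · 5 · 17.
Step 2: Check the mod-4 condition on each prime factor: 2 = 2 (special); 5 ≡ 1 (mod 4), exponent 1; 17 ≡ 1 (mod 4), exponent 1.
All primes ≡ 3 (mod 4) appear to even exponent (or don't appear), so by the two-squares theorem n IS expressible as a sum of two squares.
Step 3: Build a representation. Group n = k² · m with k = 4 and m = 5 · 17 = 85 (a product of primes ≡ 1 (mod 4)); a representation of m scales to one of n via (k·x)² + (k·y)² = k²(x² + y²). Each prime p ≡ 1 (mod 4) is itself a sum of two squares; find a² by testing p − a² for a perfect square:
  5: 5 − 1² = 4 = 2² ⇒ 5 = 1² + 2².
  17: 17 − 1² = 16 = 4² ⇒ 17 = 1² + 4².
  Combine using the Brahmagupta–Fibonacci identity (a² + b²)(c² + d²) = (ac − bd)² + (ad + bc)² = (ac + bd)² + (ad − bc)²:
  5 · 17 = 85: from (1² + 2²)(1² + 4²), take (1·1 − 2·4, 1·4 + 2·1) = (1 − 8, 4 + 2) = (-7, 6); dropping signs (only squares matter) gives (7, 6); check 7² + 6² = 49 + 36 = 85 ✓.
  Scale by k = 4: (4·7, 4·6) = (28, 24).
Step 4: Order so x ≤ y and verify: 24² + 28² = 576 + 784 = 1360 = n. ✓

n = 1360 = 24² + 28² (one valid representation with x ≤ y).


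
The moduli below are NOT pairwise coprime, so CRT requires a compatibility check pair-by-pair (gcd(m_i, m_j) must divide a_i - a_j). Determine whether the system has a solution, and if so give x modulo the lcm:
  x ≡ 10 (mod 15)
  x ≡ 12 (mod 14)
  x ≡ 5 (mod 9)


Moduli 15, 14, 9 are not pairwise coprime, so CRT works modulo lcm(m_i) when all pairwise compatibility conditions hold.
Pairwise compatibility: gcd(m_i, m_j) must divide a_i - a_j for every pair.
Merge one congruence at a time:
  Start: x ≡ 10 (mod 15).
  Combine with x ≡ 12 (mod 14): gcd(15, 14) = 1; 12 - 10 = 2, which IS divisible by 1, so compatible.
    Write x = 10 + 15·t and substitute into x ≡ 12 (mod 14): 15·t ≡ 12 − 10 = 2 (mod 14).
    Reduce coefficients mod 14: 1·t ≡ 2 (mod 14).
    So t ≡ 2 (mod 14).
    Then x = 10 + 15·2 = 40, valid modulo lcm(15, 14) = 210: x ≡ 40 (mod 210).
  Combine with x ≡ 5 (mod 9): gcd(210, 9) = 3, and 5 - 40 = -35 is NOT divisible by 3.
    ⇒ system is inconsistent (no integer solution).

No solution (the system is inconsistent).


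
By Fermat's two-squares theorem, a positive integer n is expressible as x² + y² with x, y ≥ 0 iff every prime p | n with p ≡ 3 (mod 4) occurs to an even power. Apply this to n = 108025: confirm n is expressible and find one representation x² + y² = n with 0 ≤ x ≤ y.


Step 1: Factor n = 108025 = 5^2 · 29 · 149.
Step 2: Check the mod-4 condition on each prime factor: 5 ≡ 1 (mod 4), exponent 2; 29 ≡ 1 (mod 4), exponent 1; 149 ≡ 1 (mod 4), exponent 1.
All primes ≡ 3 (mod 4) appear to even exponent (or don't appear), so by the two-squares theorem n IS expressible as a sum of two squares.
Step 3: Build a representation. Group n = k² · m with k = 5 and m = 29 · 149 = 4321 (a product of primes ≡ 1 (mod 4)); a representation of m scales to one of n via (k·x)² + (k·y)² = k²(x² + y²). Each prime p ≡ 1 (mod 4) is itself a sum of two squares; find a² by testing p − a² for a perfect square:
  29: 29 − 1² = 28, 29 − 2² = 25 = 5² ⇒ 29 = 2² + 5².
  149: 149 − 1² = 148, 149 − 2² = 145, 149 − 3² = 140, 149 − 4² = 133, 149 − 5² = 124, 149 − 6² = 113, 149 − 7² = 100 = 10² ⇒ 149 = 7² + 10².
  Combine using the Brahmagupta–Fibonacci identity (a² + b²)(c² + d²) = (ac − bd)² + (ad + bc)² = (ac + bd)² + (ad − bc)²:
  29 · 149 = 4321: from (2² + 5²)(7² + 10²), take (2·7 − 5·10, 2·10 + 5·7) = (14 − 50, 20 + 35) = (-36, 55); dropping signs (only squares matter) gives (36, 55); check 36² + 55² = 1296 + 3025 = 4321 ✓.
  Scale by k = 5: (5·36, 5·55) = (180, 275).
Step 4: Order so x ≤ y and verify: 180² + 275² = 32400 + 75625 = 108025 = n. ✓

n = 108025 = 180² + 275² (one valid representation with x ≤ y).


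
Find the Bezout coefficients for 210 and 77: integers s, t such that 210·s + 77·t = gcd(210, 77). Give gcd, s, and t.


Euclidean algorithm on (210, 77) — divide until remainder is 0:
  210 = 2 · 77 + 56
  77 = 1 · 56 + 21
  56 = 2 · 21 + 14
  21 = 1 · 14 + 7
  14 = 2 · 7 + 0
gcd(210, 77) = 7.
Track Bezout coefficients alongside the remainders: start with r₀ = 210 = a·1 + b·0 (s = 1, t = 0) and r₁ = 77 = a·0 + b·1 (s = 0, t = 1); each new remainder r_{k+1} = r_{k-1} − q_k·r_k inherits s_{k+1} = s_{k-1} − q_k·s_k, t_{k+1} = t_{k-1} − q_k·t_k, so r_k = a·s_k + b·t_k at every step:
  q = 2: r = 56, s = 1 − 2·0 = 1, t = 0 − 2·1 = -2  (check: 210·1 + 77·(-2) = 56)
  q = 1: r = 21, s = 0 − 1·1 = -1, t = 1 − 1·(-2) = 3  (check: 210·(-1) + 77·3 = 21)
  q = 2: r = 14, s = 1 − 2·(-1) = 3, t = -2 − 2·3 = -8  (check: 210·3 + 77·(-8) = 14)
  q = 1: r = 7, s = -1 − 1·3 = -4, t = 3 − 1·(-8) = 11  (check: 210·(-4) + 77·11 = 7)
The row with r = 7 (the gcd) gives the Bezout coefficients s = -4, t = 11.
Result: 210 · (-4) + 77 · (11) = 7.

gcd(210, 77) = 7; s = -4, t = 11 (check: 210·(-4) + 77·11 = 7).


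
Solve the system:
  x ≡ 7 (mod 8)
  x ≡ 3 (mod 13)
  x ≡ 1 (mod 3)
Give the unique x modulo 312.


Moduli 8, 13, 3 are pairwise coprime; by CRT there is a unique solution modulo M = 8 · 13 · 3 = 312.
Solve pairwise, accumulating the modulus:
  Start with x ≡ 7 (mod 8).
  Combine with x ≡ 3 (mod 13): since gcd(8, 13) = 1, we get a unique residue mod 104.
    Write x = 7 + 8·t and substitute into x ≡ 3 (mod 13): 8·t ≡ 3 − 7 = -4 (mod 13).
    Reduce coefficients mod 13: 8·t ≡ 9 (mod 13).
    The inverse of 8 mod 13 is 5 (since 8·5 = 40 = 3·13 + 1), so t ≡ 5·9 = 45 ≡ 6 (mod 13).
    Then x = 7 + 8·6 = 55, valid modulo lcm(8, 13) = 104: x ≡ 55 (mod 104).
  Combine with x ≡ 1 (mod 3): since gcd(104, 3) = 1, we get a unique residue mod 312.
    Write x = 55 + 104·t and substitute into x ≡ 1 (mod 3): 104·t ≡ 1 − 55 = -54 (mod 3).
    Reduce coefficients mod 3: 2·t ≡ 0 (mod 3).
    The inverse of 2 mod 3 is 2 (since 2·2 = 4 = 1·3 + 1), so t ≡ 2·0 = 0 ≡ 0 (mod 3).
    Then x = 55 + 104·0 = 55, valid modulo lcm(104, 3) = 312: x ≡ 55 (mod 312).
Verify: 55 mod 8 = 7 ✓, 55 mod 13 = 3 ✓, 55 mod 3 = 1 ✓.

x ≡ 55 (mod 312).


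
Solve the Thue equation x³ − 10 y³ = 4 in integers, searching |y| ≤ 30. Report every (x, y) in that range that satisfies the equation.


The equation is x³ - 10y³ = 4. For fixed y, x³ = 10·y³ + 4, so a solution requires the RHS to be a perfect cube.
Strategy: iterate y from -30 to 30, compute RHS = 10·y³ + 4, and check whether it is a (positive or negative) perfect cube.
Check small values of y:
  y = 0: RHS = 4 is not a perfect cube.
  y = 1: RHS = 14 is not a perfect cube.
  y = -1: RHS = -6 is not a perfect cube.
  y = 2: RHS = 84 is not a perfect cube.
  y = -2: RHS = -76 is not a perfect cube.
  y = 3: RHS = 274 is not a perfect cube.
  y = -3: RHS = -266 is not a perfect cube.
Continuing the search up to |y| = 30 finds no solutions either.
No (x, y) in the scanned range satisfies the equation.

No integer solutions with |y| ≤ 30.


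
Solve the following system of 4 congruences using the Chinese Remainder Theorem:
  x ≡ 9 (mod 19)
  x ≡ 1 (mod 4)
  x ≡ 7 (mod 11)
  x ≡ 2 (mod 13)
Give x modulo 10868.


Product of moduli M = 19 · 4 · 11 · 13 = 10868.
Merge one congruence at a time:
  Start: x ≡ 9 (mod 19).
  Combine with x ≡ 1 (mod 4); new modulus lcm = 76.
    Write x = 9 + 19·t and substitute into x ≡ 1 (mod 4): 19·t ≡ 1 − 9 = -8 (mod 4).
    Reduce coefficients mod 4: 3·t ≡ 0 (mod 4).
    The inverse of 3 mod 4 is 3 (since 3·3 = 9 = 2·4 + 1), so t ≡ 3·0 = 0 ≡ 0 (mod 4).
    Then x = 9 + 19·0 = 9, valid modulo lcm(19, 4) = 76: x ≡ 9 (mod 76).
  Combine with x ≡ 7 (mod 11); new modulus lcm = 836.
    Write x = 9 + 76·t and substitute into x ≡ 7 (mod 11): 76·t ≡ 7 − 9 = -2 (mod 11).
    Reduce coefficients mod 11: 10·t ≡ 9 (mod 11).
    The inverse of 10 mod 11 is 10 (since 10·10 = 100 = 9·11 + 1), so t ≡ 10·9 = 90 ≡ 2 (mod 11).
    Then x = 9 + 76·2 = 161, valid modulo lcm(76, 11) = 836: x ≡ 161 (mod 836).
  Combine with x ≡ 2 (mod 13); new modulus lcm = 10868.
    Write x = 161 + 836·t and substitute into x ≡ 2 (mod 13): 836·t ≡ 2 − 161 = -159 (mod 13).
    Reduce coefficients mod 13: 4·t ≡ 10 (mod 13).
    The inverse of 4 mod 13 is 10 (since 4·10 = 40 = 3·13 + 1), so t ≡ 10·10 = 100 ≡ 9 (mod 13).
    Then x = 161 + 836·9 = 7685, valid modulo lcm(836, 13) = 10868: x ≡ 7685 (mod 10868).
Verify against each original: 7685 mod 19 = 9, 7685 mod 4 = 1, 7685 mod 11 = 7, 7685 mod 13 = 2.

x ≡ 7685 (mod 10868).


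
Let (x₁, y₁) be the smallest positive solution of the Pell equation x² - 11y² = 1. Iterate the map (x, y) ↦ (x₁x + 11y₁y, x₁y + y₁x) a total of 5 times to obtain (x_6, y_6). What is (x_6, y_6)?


Step 1: Find the fundamental solution (x₁, y₁) of x² - 11y² = 1.
  Expand √11 as a continued fraction. a₀ = ⌊√11⌋ = 3; iterate m_{k+1} = d_k·a_k − m_k, d_{k+1} = (11 − m_{k+1}²)/d_k, a_{k+1} = ⌊(a₀ + m_{k+1})/d_{k+1}⌋ (starting m₀ = 0, d₀ = 1), with convergents p_k = a_k·p_{k-1} + p_{k-2}, q_k = a_k·q_{k-1} + q_{k-2} (p₋₁ = 1, q₋₁ = 0):
  k = 0: a₀ = 3; p₀/q₀ = 3/1; p₀² − 11·q₀² = 9 − 11 = -2.
  k = 1: m = 3, d = 2, a = ⌊(3 + 3)/2⌋ = 3; p/q = (3·3 + 1)/(3·1 + 0) = 10/3; p² − 11·q² = 100 − 99 = 1.
  The first convergent with p² − 11·q² = 1 gives the fundamental solution (x₁, y₁) = (10, 3).
Step 2: Apply the recurrence (x_{n+1}, y_{n+1}) = (x₁x_n + 11y₁y_n, x₁y_n + y₁x_n) repeatedly.
  From (x_1, y_1) = (10, 3): x_2 = 10·10 + 11·3·3 = 199; y_2 = 10·3 + 3·10 = 60.
  From (x_2, y_2) = (199, 60): x_3 = 10·199 + 11·3·60 = 3970; y_3 = 10·60 + 3·199 = 1197.
  From (x_3, y_3) = (3970, 1197): x_4 = 10·3970 + 11·3·1197 = 79201; y_4 = 10·1197 + 3·3970 = 23880.
  From (x_4, y_4) = (79201, 23880): x_5 = 10·79201 + 11·3·23880 = 1580050; y_5 = 10·23880 + 3·79201 = 476403.
  From (x_5, y_5) = (1580050, 476403): x_6 = 10·1580050 + 11·3·476403 = 31521799; y_6 = 10·476403 + 3·1580050 = 9504180.
Step 3: Verify x_6² - 11·y_6² = 993623812196401 - 993623812196400 = 1 (should be 1). ✓

(x_1, y_1) = (10, 3); (x_6, y_6) = (31521799, 9504180).


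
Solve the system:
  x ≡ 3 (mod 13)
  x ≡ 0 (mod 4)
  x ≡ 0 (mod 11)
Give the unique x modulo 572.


Moduli 13, 4, 11 are pairwise coprime; by CRT there is a unique solution modulo M = 13 · 4 · 11 = 572.
Solve pairwise, accumulating the modulus:
  Start with x ≡ 3 (mod 13).
  Combine with x ≡ 0 (mod 4): since gcd(13, 4) = 1, we get a unique residue mod 52.
    Write x = 3 + 13·t and substitute into x ≡ 0 (mod 4): 13·t ≡ 0 − 3 = -3 (mod 4).
    Reduce coefficients mod 4: 1·t ≡ 1 (mod 4).
    So t ≡ 1 (mod 4).
    Then x = 3 + 13·1 = 16, valid modulo lcm(13, 4) = 52: x ≡ 16 (mod 52).
  Combine with x ≡ 0 (mod 11): since gcd(52, 11) = 1, we get a unique residue mod 572.
    Write x = 16 + 52·t and substitute into x ≡ 0 (mod 11): 52·t ≡ 0 − 16 = -16 (mod 11).
    Reduce coefficients mod 11: 8·t ≡ 6 (mod 11).
    The inverse of 8 mod 11 is 7 (since 8·7 = 56 = 5·11 + 1), so t ≡ 7·6 = 42 ≡ 9 (mod 11).
    Then x = 16 + 52·9 = 484, valid modulo lcm(52, 11) = 572: x ≡ 484 (mod 572).
Verify: 484 mod 13 = 3 ✓, 484 mod 4 = 0 ✓, 484 mod 11 = 0 ✓.

x ≡ 484 (mod 572).


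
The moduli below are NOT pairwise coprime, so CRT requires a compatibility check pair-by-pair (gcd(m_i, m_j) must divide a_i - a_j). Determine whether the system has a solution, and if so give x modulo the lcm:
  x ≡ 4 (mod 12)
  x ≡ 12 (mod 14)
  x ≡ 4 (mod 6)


Moduli 12, 14, 6 are not pairwise coprime, so CRT works modulo lcm(m_i) when all pairwise compatibility conditions hold.
Pairwise compatibility: gcd(m_i, m_j) must divide a_i - a_j for every pair.
Merge one congruence at a time:
  Start: x ≡ 4 (mod 12).
  Combine with x ≡ 12 (mod 14): gcd(12, 14) = 2; 12 - 4 = 8, which IS divisible by 2, so compatible.
    Write x = 4 + 12·t and substitute into x ≡ 12 (mod 14): 12·t ≡ 12 − 4 = 8 (mod 14).
    Divide the congruence (and modulus) by g = 2: 6·t ≡ 4 (mod 7).
    The inverse of 6 mod 7 is 6 (since 6·6 = 36 = 5·7 + 1), so t ≡ 6·4 = 24 ≡ 3 (mod 7).
    Then x = 4 + 12·3 = 40, valid modulo lcm(12, 14) = 84: x ≡ 40 (mod 84).
  Combine with x ≡ 4 (mod 6): gcd(84, 6) = 6; 4 - 40 = -36, which IS divisible by 6, so compatible.
    Write x = 40 + 84·t and substitute into x ≡ 4 (mod 6): 84·t ≡ 4 − 40 = -36 (mod 6).
    Divide the congruence (and modulus) by g = 6: 14·t ≡ -6 (mod 1).
    Modulo 1 every t works; take t = 0.
    Then x = 40 + 84·0 = 40, valid modulo lcm(84, 6) = 84: x ≡ 40 (mod 84).
Verify: 40 mod 12 = 4, 40 mod 14 = 12, 40 mod 6 = 4.

x ≡ 40 (mod 84).


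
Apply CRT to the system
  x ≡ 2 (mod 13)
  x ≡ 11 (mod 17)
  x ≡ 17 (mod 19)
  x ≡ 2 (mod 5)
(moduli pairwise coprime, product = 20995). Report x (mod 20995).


Product of moduli M = 13 · 17 · 19 · 5 = 20995.
Merge one congruence at a time:
  Start: x ≡ 2 (mod 13).
  Combine with x ≡ 11 (mod 17); new modulus lcm = 221.
    Write x = 2 + 13·t and substitute into x ≡ 11 (mod 17): 13·t ≡ 11 − 2 = 9 (mod 17).
    The inverse of 13 mod 17 is 4 (since 13·4 = 52 = 3·17 + 1), so t ≡ 4·9 = 36 ≡ 2 (mod 17).
    Then x = 2 + 13·2 = 28, valid modulo lcm(13, 17) = 221: x ≡ 28 (mod 221).
  Combine with x ≡ 17 (mod 19); new modulus lcm = 4199.
    Write x = 28 + 221·t and substitute into x ≡ 17 (mod 19): 221·t ≡ 17 − 28 = -11 (mod 19).
    Reduce coefficients mod 19: 12·t ≡ 8 (mod 19).
    The inverse of 12 mod 19 is 8 (since 12·8 = 96 = 5·19 + 1), so t ≡ 8·8 = 64 ≡ 7 (mod 19).
    Then x = 28 + 221·7 = 1575, valid modulo lcm(221, 19) = 4199: x ≡ 1575 (mod 4199).
  Combine with x ≡ 2 (mod 5); new modulus lcm = 20995.
    Write x = 1575 + 4199·t and substitute into x ≡ 2 (mod 5): 4199·t ≡ 2 − 1575 = -1573 (mod 5).
    Reduce coefficients mod 5: 4·t ≡ 2 (mod 5).
    The inverse of 4 mod 5 is 4 (since 4·4 = 16 = 3·5 + 1), so t ≡ 4·2 = 8 ≡ 3 (mod 5).
    Then x = 1575 + 4199·3 = 14172, valid modulo lcm(4199, 5) = 20995: x ≡ 14172 (mod 20995).
Verify against each original: 14172 mod 13 = 2, 14172 mod 17 = 11, 14172 mod 19 = 17, 14172 mod 5 = 2.

x ≡ 14172 (mod 20995).


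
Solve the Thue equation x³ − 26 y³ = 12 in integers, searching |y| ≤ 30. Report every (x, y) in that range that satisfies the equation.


The equation is x³ - 26y³ = 12. For fixed y, x³ = 26·y³ + 12, so a solution requires the RHS to be a perfect cube.
Strategy: iterate y from -30 to 30, compute RHS = 26·y³ + 12, and check whether it is a (positive or negative) perfect cube.
Check small values of y:
  y = 0: RHS = 12 is not a perfect cube.
  y = 1: RHS = 38 is not a perfect cube.
  y = -1: RHS = -14 is not a perfect cube.
  y = 2: RHS = 220 is not a perfect cube.
  y = -2: RHS = -196 is not a perfect cube.
  y = 3: RHS = 714 is not a perfect cube.
  y = -3: RHS = -690 is not a perfect cube.
Continuing the search up to |y| = 30 finds no solutions either.
No (x, y) in the scanned range satisfies the equation.

No integer solutions with |y| ≤ 30.


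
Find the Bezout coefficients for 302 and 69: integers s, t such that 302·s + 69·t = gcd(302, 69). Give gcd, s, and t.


Euclidean algorithm on (302, 69) — divide until remainder is 0:
  302 = 4 · 69 + 26
  69 = 2 · 26 + 17
  26 = 1 · 17 + 9
  17 = 1 · 9 + 8
  9 = 1 · 8 + 1
  8 = 8 · 1 + 0
gcd(302, 69) = 1.
Track Bezout coefficients alongside the remainders: start with r₀ = 302 = a·1 + b·0 (s = 1, t = 0) and r₁ = 69 = a·0 + b·1 (s = 0, t = 1); each new remainder r_{k+1} = r_{k-1} − q_k·r_k inherits s_{k+1} = s_{k-1} − q_k·s_k, t_{k+1} = t_{k-1} − q_k·t_k, so r_k = a·s_k + b·t_k at every step:
  q = 4: r = 26, s = 1 − 4·0 = 1, t = 0 − 4·1 = -4  (check: 302·1 + 69·(-4) = 26)
  q = 2: r = 17, s = 0 − 2·1 = -2, t = 1 − 2·(-4) = 9  (check: 302·(-2) + 69·9 = 17)
  q = 1: r = 9, s = 1 − 1·(-2) = 3, t = -4 − 1·9 = -13  (check: 302·3 + 69·(-13) = 9)
  q = 1: r = 8, s = -2 − 1·3 = -5, t = 9 − 1·(-13) = 22  (check: 302·(-5) + 69·22 = 8)
  q = 1: r = 1, s = 3 − 1·(-5) = 8, t = -13 − 1·22 = -35  (check: 302·8 + 69·(-35) = 1)
The row with r = 1 (the gcd) gives the Bezout coefficients s = 8, t = -35.
Result: 302 · (8) + 69 · (-35) = 1.

gcd(302, 69) = 1; s = 8, t = -35 (check: 302·8 + 69·(-35) = 1).


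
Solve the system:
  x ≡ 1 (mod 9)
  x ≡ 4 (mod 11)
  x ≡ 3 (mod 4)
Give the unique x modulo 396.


Moduli 9, 11, 4 are pairwise coprime; by CRT there is a unique solution modulo M = 9 · 11 · 4 = 396.
Solve pairwise, accumulating the modulus:
  Start with x ≡ 1 (mod 9).
  Combine with x ≡ 4 (mod 11): since gcd(9, 11) = 1, we get a unique residue mod 99.
    Write x = 1 + 9·t and substitute into x ≡ 4 (mod 11): 9·t ≡ 4 − 1 = 3 (mod 11).
    The inverse of 9 mod 11 is 5 (since 9·5 = 45 = 4·11 + 1), so t ≡ 5·3 = 15 ≡ 4 (mod 11).
    Then x = 1 + 9·4 = 37, valid modulo lcm(9, 11) = 99: x ≡ 37 (mod 99).
  Combine with x ≡ 3 (mod 4): since gcd(99, 4) = 1, we get a unique residue mod 396.
    Write x = 37 + 99·t and substitute into x ≡ 3 (mod 4): 99·t ≡ 3 − 37 = -34 (mod 4).
    Reduce coefficients mod 4: 3·t ≡ 2 (mod 4).
    The inverse of 3 mod 4 is 3 (since 3·3 = 9 = 2·4 + 1), so t ≡ 3·2 = 6 ≡ 2 (mod 4).
    Then x = 37 + 99·2 = 235, valid modulo lcm(99, 4) = 396: x ≡ 235 (mod 396).
Verify: 235 mod 9 = 1 ✓, 235 mod 11 = 4 ✓, 235 mod 4 = 3 ✓.

x ≡ 235 (mod 396).


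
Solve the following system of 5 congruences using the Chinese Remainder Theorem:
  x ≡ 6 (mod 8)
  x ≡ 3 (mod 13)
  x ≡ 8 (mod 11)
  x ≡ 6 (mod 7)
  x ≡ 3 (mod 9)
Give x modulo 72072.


Product of moduli M = 8 · 13 · 11 · 7 · 9 = 72072.
Merge one congruence at a time:
  Start: x ≡ 6 (mod 8).
  Combine with x ≡ 3 (mod 13); new modulus lcm = 104.
    Write x = 6 + 8·t and substitute into x ≡ 3 (mod 13): 8·t ≡ 3 − 6 = -3 (mod 13).
    Reduce coefficients mod 13: 8·t ≡ 10 (mod 13).
    The inverse of 8 mod 13 is 5 (since 8·5 = 40 = 3·13 + 1), so t ≡ 5·10 = 50 ≡ 11 (mod 13).
    Then x = 6 + 8·11 = 94, valid modulo lcm(8, 13) = 104: x ≡ 94 (mod 104).
  Combine with x ≡ 8 (mod 11); new modulus lcm = 1144.
    Write x = 94 + 104·t and substitute into x ≡ 8 (mod 11): 104·t ≡ 8 − 94 = -86 (mod 11).
    Reduce coefficients mod 11: 5·t ≡ 2 (mod 11).
    The inverse of 5 mod 11 is 9 (since 5·9 = 45 = 4·11 + 1), so t ≡ 9·2 = 18 ≡ 7 (mod 11).
    Then x = 94 + 104·7 = 822, valid modulo lcm(104, 11) = 1144: x ≡ 822 (mod 1144).
  Combine with x ≡ 6 (mod 7); new modulus lcm = 8008.
    Write x = 822 + 1144·t and substitute into x ≡ 6 (mod 7): 1144·t ≡ 6 − 822 = -816 (mod 7).
    Reduce coefficients mod 7: 3·t ≡ 3 (mod 7).
    The inverse of 3 mod 7 is 5 (since 3·5 = 15 = 2·7 + 1), so t ≡ 5·3 = 15 ≡ 1 (mod 7).
    Then x = 822 + 1144·1 = 1966, valid modulo lcm(1144, 7) = 8008: x ≡ 1966 (mod 8008).
  Combine with x ≡ 3 (mod 9); new modulus lcm = 72072.
    Write x = 1966 + 8008·t and substitute into x ≡ 3 (mod 9): 8008·t ≡ 3 − 1966 = -1963 (mod 9).
    Reduce coefficients mod 9: 7·t ≡ 8 (mod 9).
    The inverse of 7 mod 9 is 4 (since 7·4 = 28 = 3·9 + 1), so t ≡ 4·8 = 32 ≡ 5 (mod 9).
    Then x = 1966 + 8008·5 = 42006, valid modulo lcm(8008, 9) = 72072: x ≡ 42006 (mod 72072).
Verify against each original: 42006 mod 8 = 6, 42006 mod 13 = 3, 42006 mod 11 = 8, 42006 mod 7 = 6, 42006 mod 9 = 3.

x ≡ 42006 (mod 72072).


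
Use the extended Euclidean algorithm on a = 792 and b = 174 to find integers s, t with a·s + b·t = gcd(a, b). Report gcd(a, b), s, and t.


Euclidean algorithm on (792, 174) — divide until remainder is 0:
  792 = 4 · 174 + 96
  174 = 1 · 96 + 78
  96 = 1 · 78 + 18
  78 = 4 · 18 + 6
  18 = 3 · 6 + 0
gcd(792, 174) = 6.
Track Bezout coefficients alongside the remainders: start with r₀ = 792 = a·1 + b·0 (s = 1, t = 0) and r₁ = 174 = a·0 + b·1 (s = 0, t = 1); each new remainder r_{k+1} = r_{k-1} − q_k·r_k inherits s_{k+1} = s_{k-1} − q_k·s_k, t_{k+1} = t_{k-1} − q_k·t_k, so r_k = a·s_k + b·t_k at every step:
  q = 4: r = 96, s = 1 − 4·0 = 1, t = 0 − 4·1 = -4  (check: 792·1 + 174·(-4) = 96)
  q = 1: r = 78, s = 0 − 1·1 = -1, t = 1 − 1·(-4) = 5  (check: 792·(-1) + 174·5 = 78)
  q = 1: r = 18, s = 1 − 1·(-1) = 2, t = -4 − 1·5 = -9  (check: 792·2 + 174·(-9) = 18)
  q = 4: r = 6, s = -1 − 4·2 = -9, t = 5 − 4·(-9) = 41  (check: 792·(-9) + 174·41 = 6)
The row with r = 6 (the gcd) gives the Bezout coefficients s = -9, t = 41.
Result: 792 · (-9) + 174 · (41) = 6.

gcd(792, 174) = 6; s = -9, t = 41 (check: 792·(-9) + 174·41 = 6).


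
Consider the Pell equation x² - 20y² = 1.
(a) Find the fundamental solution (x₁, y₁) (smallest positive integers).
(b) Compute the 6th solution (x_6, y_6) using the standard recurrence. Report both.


Step 1: Find the fundamental solution (x₁, y₁) of x² - 20y² = 1.
  Expand √20 as a continued fraction. a₀ = ⌊√20⌋ = 4; iterate m_{k+1} = d_k·a_k − m_k, d_{k+1} = (20 − m_{k+1}²)/d_k, a_{k+1} = ⌊(a₀ + m_{k+1})/d_{k+1}⌋ (starting m₀ = 0, d₀ = 1), with convergents p_k = a_k·p_{k-1} + p_{k-2}, q_k = a_k·q_{k-1} + q_{k-2} (p₋₁ = 1, q₋₁ = 0):
  k = 0: a₀ = 4; p₀/q₀ = 4/1; p₀² − 20·q₀² = 16 − 20 = -4.
  k = 1: m = 4, d = 4, a = ⌊(4 + 4)/4⌋ = 2; p/q = (2·4 + 1)/(2·1 + 0) = 9/2; p² − 20·q² = 81 − 80 = 1.
  The first convergent with p² − 20·q² = 1 gives the fundamental solution (x₁, y₁) = (9, 2).
Step 2: Apply the recurrence (x_{n+1}, y_{n+1}) = (x₁x_n + 20y₁y_n, x₁y_n + y₁x_n) repeatedly.
  From (x_1, y_1) = (9, 2): x_2 = 9·9 + 20·2·2 = 161; y_2 = 9·2 + 2·9 = 36.
  From (x_2, y_2) = (161, 36): x_3 = 9·161 + 20·2·36 = 2889; y_3 = 9·36 + 2·161 = 646.
  From (x_3, y_3) = (2889, 646): x_4 = 9·2889 + 20·2·646 = 51841; y_4 = 9·646 + 2·2889 = 11592.
  From (x_4, y_4) = (51841, 11592): x_5 = 9·51841 + 20·2·11592 = 930249; y_5 = 9·11592 + 2·51841 = 208010.
  From (x_5, y_5) = (930249, 208010): x_6 = 9·930249 + 20·2·208010 = 16692641; y_6 = 9·208010 + 2·930249 = 3732588.
Step 3: Verify x_6² - 20·y_6² = 278644263554881 - 278644263554880 = 1 (should be 1). ✓

(x_1, y_1) = (9, 2); (x_6, y_6) = (16692641, 3732588).


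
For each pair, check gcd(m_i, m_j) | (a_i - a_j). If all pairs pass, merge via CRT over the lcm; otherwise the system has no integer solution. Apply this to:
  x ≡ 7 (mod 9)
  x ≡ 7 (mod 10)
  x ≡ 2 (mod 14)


Moduli 9, 10, 14 are not pairwise coprime, so CRT works modulo lcm(m_i) when all pairwise compatibility conditions hold.
Pairwise compatibility: gcd(m_i, m_j) must divide a_i - a_j for every pair.
Merge one congruence at a time:
  Start: x ≡ 7 (mod 9).
  Combine with x ≡ 7 (mod 10): gcd(9, 10) = 1; 7 - 7 = 0, which IS divisible by 1, so compatible.
    Write x = 7 + 9·t and substitute into x ≡ 7 (mod 10): 9·t ≡ 7 − 7 = 0 (mod 10).
    The inverse of 9 mod 10 is 9 (since 9·9 = 81 = 8·10 + 1), so t ≡ 9·0 = 0 ≡ 0 (mod 10).
    Then x = 7 + 9·0 = 7, valid modulo lcm(9, 10) = 90: x ≡ 7 (mod 90).
  Combine with x ≡ 2 (mod 14): gcd(90, 14) = 2, and 2 - 7 = -5 is NOT divisible by 2.
    ⇒ system is inconsistent (no integer solution).

No solution (the system is inconsistent).


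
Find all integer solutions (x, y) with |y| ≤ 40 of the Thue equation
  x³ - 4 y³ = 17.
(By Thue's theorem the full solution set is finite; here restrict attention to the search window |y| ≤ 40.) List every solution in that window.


The equation is x³ - 4y³ = 17. For fixed y, x³ = 4·y³ + 17, so a solution requires the RHS to be a perfect cube.
Strategy: iterate y from -40 to 40, compute RHS = 4·y³ + 17, and check whether it is a (positive or negative) perfect cube.
Check small values of y:
  y = 0: RHS = 17 is not a perfect cube.
  y = 1: RHS = 21 is not a perfect cube.
  y = -1: RHS = 13 is not a perfect cube.
  y = 2: RHS = 49 is not a perfect cube.
  y = -2: RHS = -15 is not a perfect cube.
  y = 3: RHS = 125 = (5)³ ⇒ x = 5 works.
  y = -3: RHS = -91 is not a perfect cube.
Continuing the search up to |y| = 40 finds no further solutions beyond those listed.
Collected solutions: (5, 3).

Solutions (with |y| ≤ 40): (5, 3).


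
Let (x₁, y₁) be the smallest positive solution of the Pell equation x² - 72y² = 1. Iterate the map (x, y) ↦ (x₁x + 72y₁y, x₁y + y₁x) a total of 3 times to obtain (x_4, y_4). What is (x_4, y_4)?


Step 1: Find the fundamental solution (x₁, y₁) of x² - 72y² = 1.
  Expand √72 as a continued fraction. a₀ = ⌊√72⌋ = 8; iterate m_{k+1} = d_k·a_k − m_k, d_{k+1} = (72 − m_{k+1}²)/d_k, a_{k+1} = ⌊(a₀ + m_{k+1})/d_{k+1}⌋ (starting m₀ = 0, d₀ = 1), with convergents p_k = a_k·p_{k-1} + p_{k-2}, q_k = a_k·q_{k-1} + q_{k-2} (p₋₁ = 1, q₋₁ = 0):
  k = 0: a₀ = 8; p₀/q₀ = 8/1; p₀² − 72·q₀² = 64 − 72 = -8.
  k = 1: m = 8, d = 8, a = ⌊(8 + 8)/8⌋ = 2; p/q = (2·8 + 1)/(2·1 + 0) = 17/2; p² − 72·q² = 289 − 288 = 1.
  The first convergent with p² − 72·q² = 1 gives the fundamental solution (x₁, y₁) = (17, 2).
Step 2: Apply the recurrence (x_{n+1}, y_{n+1}) = (x₁x_n + 72y₁y_n, x₁y_n + y₁x_n) repeatedly.
  From (x_1, y_1) = (17, 2): x_2 = 17·17 + 72·2·2 = 577; y_2 = 17·2 + 2·17 = 68.
  From (x_2, y_2) = (577, 68): x_3 = 17·577 + 72·2·68 = 19601; y_3 = 17·68 + 2·577 = 2310.
  From (x_3, y_3) = (19601, 2310): x_4 = 17·19601 + 72·2·2310 = 665857; y_4 = 17·2310 + 2·19601 = 78472.
Step 3: Verify x_4² - 72·y_4² = 443365544449 - 443365544448 = 1 (should be 1). ✓

(x_1, y_1) = (17, 2); (x_4, y_4) = (665857, 78472).


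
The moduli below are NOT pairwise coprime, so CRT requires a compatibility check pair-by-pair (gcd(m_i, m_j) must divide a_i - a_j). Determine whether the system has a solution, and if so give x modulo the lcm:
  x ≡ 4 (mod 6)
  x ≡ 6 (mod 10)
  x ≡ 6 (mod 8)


Moduli 6, 10, 8 are not pairwise coprime, so CRT works modulo lcm(m_i) when all pairwise compatibility conditions hold.
Pairwise compatibility: gcd(m_i, m_j) must divide a_i - a_j for every pair.
Merge one congruence at a time:
  Start: x ≡ 4 (mod 6).
  Combine with x ≡ 6 (mod 10): gcd(6, 10) = 2; 6 - 4 = 2, which IS divisible by 2, so compatible.
    Write x = 4 + 6·t and substitute into x ≡ 6 (mod 10): 6·t ≡ 6 − 4 = 2 (mod 10).
    Divide the congruence (and modulus) by g = 2: 3·t ≡ 1 (mod 5).
    The inverse of 3 mod 5 is 2 (since 3·2 = 6 = 1·5 + 1), so t ≡ 2·1 = 2 ≡ 2 (mod 5).
    Then x = 4 + 6·2 = 16, valid modulo lcm(6, 10) = 30: x ≡ 16 (mod 30).
  Combine with x ≡ 6 (mod 8): gcd(30, 8) = 2; 6 - 16 = -10, which IS divisible by 2, so compatible.
    Write x = 16 + 30·t and substitute into x ≡ 6 (mod 8): 30·t ≡ 6 − 16 = -10 (mod 8).
    Divide the congruence (and modulus) by g = 2: 15·t ≡ -5 (mod 4).
    Reduce coefficients mod 4: 3·t ≡ 3 (mod 4).
    The inverse of 3 mod 4 is 3 (since 3·3 = 9 = 2·4 + 1), so t ≡ 3·3 = 9 ≡ 1 (mod 4).
    Then x = 16 + 30·1 = 46, valid modulo lcm(30, 8) = 120: x ≡ 46 (mod 120).
Verify: 46 mod 6 = 4, 46 mod 10 = 6, 46 mod 8 = 6.

x ≡ 46 (mod 120).


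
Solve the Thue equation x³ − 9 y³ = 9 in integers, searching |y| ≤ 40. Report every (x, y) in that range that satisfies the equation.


The equation is x³ - 9y³ = 9. For fixed y, x³ = 9·y³ + 9, so a solution requires the RHS to be a perfect cube.
Strategy: iterate y from -40 to 40, compute RHS = 9·y³ + 9, and check whether it is a (positive or negative) perfect cube.
Check small values of y:
  y = 0: RHS = 9 is not a perfect cube.
  y = 1: RHS = 18 is not a perfect cube.
  y = -1: RHS = 0 = (0)³ ⇒ x = 0 works.
  y = 2: RHS = 81 is not a perfect cube.
  y = -2: RHS = -63 is not a perfect cube.
  y = 3: RHS = 252 is not a perfect cube.
  y = -3: RHS = -234 is not a perfect cube.
Continuing the search up to |y| = 40 finds no further solutions beyond those listed.
Collected solutions: (0, -1).

Solutions (with |y| ≤ 40): (0, -1).


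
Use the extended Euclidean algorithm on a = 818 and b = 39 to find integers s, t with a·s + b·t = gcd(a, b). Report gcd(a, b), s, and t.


Euclidean algorithm on (818, 39) — divide until remainder is 0:
  818 = 20 · 39 + 38
  39 = 1 · 38 + 1
  38 = 38 · 1 + 0
gcd(818, 39) = 1.
Track Bezout coefficients alongside the remainders: start with r₀ = 818 = a·1 + b·0 (s = 1, t = 0) and r₁ = 39 = a·0 + b·1 (s = 0, t = 1); each new remainder r_{k+1} = r_{k-1} − q_k·r_k inherits s_{k+1} = s_{k-1} − q_k·s_k, t_{k+1} = t_{k-1} − q_k·t_k, so r_k = a·s_k + b·t_k at every step:
  q = 20: r = 38, s = 1 − 20·0 = 1, t = 0 − 20·1 = -20  (check: 818·1 + 39·(-20) = 38)
  q = 1: r = 1, s = 0 − 1·1 = -1, t = 1 − 1·(-20) = 21  (check: 818·(-1) + 39·21 = 1)
The row with r = 1 (the gcd) gives the Bezout coefficients s = -1, t = 21.
Result: 818 · (-1) + 39 · (21) = 1.

gcd(818, 39) = 1; s = -1, t = 21 (check: 818·(-1) + 39·21 = 1).


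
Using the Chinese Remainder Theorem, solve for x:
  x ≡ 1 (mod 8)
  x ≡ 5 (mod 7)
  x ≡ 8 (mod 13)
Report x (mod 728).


Moduli 8, 7, 13 are pairwise coprime; by CRT there is a unique solution modulo M = 8 · 7 · 13 = 728.
Solve pairwise, accumulating the modulus:
  Start with x ≡ 1 (mod 8).
  Combine with x ≡ 5 (mod 7): since gcd(8, 7) = 1, we get a unique residue mod 56.
    Write x = 1 + 8·t and substitute into x ≡ 5 (mod 7): 8·t ≡ 5 − 1 = 4 (mod 7).
    Reduce coefficients mod 7: 1·t ≡ 4 (mod 7).
    So t ≡ 4 (mod 7).
    Then x = 1 + 8·4 = 33, valid modulo lcm(8, 7) = 56: x ≡ 33 (mod 56).
  Combine with x ≡ 8 (mod 13): since gcd(56, 13) = 1, we get a unique residue mod 728.
    Write x = 33 + 56·t and substitute into x ≡ 8 (mod 13): 56·t ≡ 8 − 33 = -25 (mod 13).
    Reduce coefficients mod 13: 4·t ≡ 1 (mod 13).
    The inverse of 4 mod 13 is 10 (since 4·10 = 40 = 3·13 + 1), so t ≡ 10·1 = 10 ≡ 10 (mod 13).
    Then x = 33 + 56·10 = 593, valid modulo lcm(56, 13) = 728: x ≡ 593 (mod 728).
Verify: 593 mod 8 = 1 ✓, 593 mod 7 = 5 ✓, 593 mod 13 = 8 ✓.

x ≡ 593 (mod 728).


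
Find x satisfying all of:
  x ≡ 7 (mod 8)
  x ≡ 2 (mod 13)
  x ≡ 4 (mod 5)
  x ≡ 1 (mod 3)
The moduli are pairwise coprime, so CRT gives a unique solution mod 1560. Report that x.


Product of moduli M = 8 · 13 · 5 · 3 = 1560.
Merge one congruence at a time:
  Start: x ≡ 7 (mod 8).
  Combine with x ≡ 2 (mod 13); new modulus lcm = 104.
    Write x = 7 + 8·t and substitute into x ≡ 2 (mod 13): 8·t ≡ 2 − 7 = -5 (mod 13).
    Reduce coefficients mod 13: 8·t ≡ 8 (mod 13).
    The inverse of 8 mod 13 is 5 (since 8·5 = 40 = 3·13 + 1), so t ≡ 5·8 = 40 ≡ 1 (mod 13).
    Then x = 7 + 8·1 = 15, valid modulo lcm(8, 13) = 104: x ≡ 15 (mod 104).
  Combine with x ≡ 4 (mod 5); new modulus lcm = 520.
    Write x = 15 + 104·t and substitute into x ≡ 4 (mod 5): 104·t ≡ 4 − 15 = -11 (mod 5).
    Reduce coefficients mod 5: 4·t ≡ 4 (mod 5).
    The inverse of 4 mod 5 is 4 (since 4·4 = 16 = 3·5 + 1), so t ≡ 4·4 = 16 ≡ 1 (mod 5).
    Then x = 15 + 104·1 = 119, valid modulo lcm(104, 5) = 520: x ≡ 119 (mod 520).
  Combine with x ≡ 1 (mod 3); new modulus lcm = 1560.
    Write x = 119 + 520·t and substitute into x ≡ 1 (mod 3): 520·t ≡ 1 − 119 = -118 (mod 3).
    Reduce coefficients mod 3: 1·t ≡ 2 (mod 3).
    So t ≡ 2 (mod 3).
    Then x = 119 + 520·2 = 1159, valid modulo lcm(520, 3) = 1560: x ≡ 1159 (mod 1560).
Verify against each original: 1159 mod 8 = 7, 1159 mod 13 = 2, 1159 mod 5 = 4, 1159 mod 3 = 1.

x ≡ 1159 (mod 1560).


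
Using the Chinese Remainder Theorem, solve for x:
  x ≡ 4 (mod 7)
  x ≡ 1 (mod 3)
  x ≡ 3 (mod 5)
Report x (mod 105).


Moduli 7, 3, 5 are pairwise coprime; by CRT there is a unique solution modulo M = 7 · 3 · 5 = 105.
Solve pairwise, accumulating the modulus:
  Start with x ≡ 4 (mod 7).
  Combine with x ≡ 1 (mod 3): since gcd(7, 3) = 1, we get a unique residue mod 21.
    Write x = 4 + 7·t and substitute into x ≡ 1 (mod 3): 7·t ≡ 1 − 4 = -3 (mod 3).
    Reduce coefficients mod 3: 1·t ≡ 0 (mod 3).
    So t ≡ 0 (mod 3).
    Then x = 4 + 7·0 = 4, valid modulo lcm(7, 3) = 21: x ≡ 4 (mod 21).
  Combine with x ≡ 3 (mod 5): since gcd(21, 5) = 1, we get a unique residue mod 105.
    Write x = 4 + 21·t and substitute into x ≡ 3 (mod 5): 21·t ≡ 3 − 4 = -1 (mod 5).
    Reduce coefficients mod 5: 1·t ≡ 4 (mod 5).
    So t ≡ 4 (mod 5).
    Then x = 4 + 21·4 = 88, valid modulo lcm(21, 5) = 105: x ≡ 88 (mod 105).
Verify: 88 mod 7 = 4 ✓, 88 mod 3 = 1 ✓, 88 mod 5 = 3 ✓.

x ≡ 88 (mod 105).


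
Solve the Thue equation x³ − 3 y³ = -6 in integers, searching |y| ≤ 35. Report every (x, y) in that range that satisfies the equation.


The equation is x³ - 3y³ = -6. For fixed y, x³ = 3·y³ − 6, so a solution requires the RHS to be a perfect cube.
Strategy: iterate y from -35 to 35, compute RHS = 3·y³ − 6, and check whether it is a (positive or negative) perfect cube.
Check small values of y:
  y = 0: RHS = -6 is not a perfect cube.
  y = 1: RHS = -3 is not a perfect cube.
  y = -1: RHS = -9 is not a perfect cube.
  y = 2: RHS = 18 is not a perfect cube.
  y = -2: RHS = -30 is not a perfect cube.
  y = 3: RHS = 75 is not a perfect cube.
  y = -3: RHS = -87 is not a perfect cube.
Continuing the search up to |y| = 35 finds no solutions either.
No (x, y) in the scanned range satisfies the equation.

No integer solutions with |y| ≤ 35.


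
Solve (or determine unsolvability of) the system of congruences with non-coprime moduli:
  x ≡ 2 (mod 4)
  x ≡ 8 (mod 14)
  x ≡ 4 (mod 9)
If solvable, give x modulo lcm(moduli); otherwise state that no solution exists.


Moduli 4, 14, 9 are not pairwise coprime, so CRT works modulo lcm(m_i) when all pairwise compatibility conditions hold.
Pairwise compatibility: gcd(m_i, m_j) must divide a_i - a_j for every pair.
Merge one congruence at a time:
  Start: x ≡ 2 (mod 4).
  Combine with x ≡ 8 (mod 14): gcd(4, 14) = 2; 8 - 2 = 6, which IS divisible by 2, so compatible.
    Write x = 2 + 4·t and substitute into x ≡ 8 (mod 14): 4·t ≡ 8 − 2 = 6 (mod 14).
    Divide the congruence (and modulus) by g = 2: 2·t ≡ 3 (mod 7).
    The inverse of 2 mod 7 is 4 (since 2·4 = 8 = 1·7 + 1), so t ≡ 4·3 = 12 ≡ 5 (mod 7).
    Then x = 2 + 4·5 = 22, valid modulo lcm(4, 14) = 28: x ≡ 22 (mod 28).
  Combine with x ≡ 4 (mod 9): gcd(28, 9) = 1; 4 - 22 = -18, which IS divisible by 1, so compatible.
    Write x = 22 + 28·t and substitute into x ≡ 4 (mod 9): 28·t ≡ 4 − 22 = -18 (mod 9).
    Reduce coefficients mod 9: 1·t ≡ 0 (mod 9).
    So t ≡ 0 (mod 9).
    Then x = 22 + 28·0 = 22, valid modulo lcm(28, 9) = 252: x ≡ 22 (mod 252).
Verify: 22 mod 4 = 2, 22 mod 14 = 8, 22 mod 9 = 4.

x ≡ 22 (mod 252).


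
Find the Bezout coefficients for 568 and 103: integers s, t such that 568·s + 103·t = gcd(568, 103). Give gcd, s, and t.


Euclidean algorithm on (568, 103) — divide until remainder is 0:
  568 = 5 · 103 + 53
  103 = 1 · 53 + 50
  53 = 1 · 50 + 3
  50 = 16 · 3 + 2
  3 = 1 · 2 + 1
  2 = 2 · 1 + 0
gcd(568, 103) = 1.
Track Bezout coefficients alongside the remainders: start with r₀ = 568 = a·1 + b·0 (s = 1, t = 0) and r₁ = 103 = a·0 + b·1 (s = 0, t = 1); each new remainder r_{k+1} = r_{k-1} − q_k·r_k inherits s_{k+1} = s_{k-1} − q_k·s_k, t_{k+1} = t_{k-1} − q_k·t_k, so r_k = a·s_k + b·t_k at every step:
  q = 5: r = 53, s = 1 − 5·0 = 1, t = 0 − 5·1 = -5  (check: 568·1 + 103·(-5) = 53)
  q = 1: r = 50, s = 0 − 1·1 = -1, t = 1 − 1·(-5) = 6  (check: 568·(-1) + 103·6 = 50)
  q = 1: r = 3, s = 1 − 1·(-1) = 2, t = -5 − 1·6 = -11  (check: 568·2 + 103·(-11) = 3)
  q = 16: r = 2, s = -1 − 16·2 = -33, t = 6 − 16·(-11) = 182  (check: 568·(-33) + 103·182 = 2)
  q = 1: r = 1, s = 2 − 1·(-33) = 35, t = -11 − 1·182 = -193  (check: 568·35 + 103·(-193) = 1)
The row with r = 1 (the gcd) gives the Bezout coefficients s = 35, t = -193.
Result: 568 · (35) + 103 · (-193) = 1.

gcd(568, 103) = 1; s = 35, t = -193 (check: 568·35 + 103·(-193) = 1).


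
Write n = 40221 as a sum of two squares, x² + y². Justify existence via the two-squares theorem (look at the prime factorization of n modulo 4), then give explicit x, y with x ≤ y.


Step 1: Factor n = 40221 = 3^2 · 41 · 109.
Step 2: Check the mod-4 condition on each prime factor: 3 ≡ 3 (mod 4), exponent 2 (must be even); 41 ≡ 1 (mod 4), exponent 1; 109 ≡ 1 (mod 4), exponent 1.
All primes ≡ 3 (mod 4) appear to even exponent (or don't appear), so by the two-squares theorem n IS expressible as a sum of two squares.
Step 3: Build a representation. Group n = k² · m with k = 3 and m = 41 · 109 = 4469 (a product of primes ≡ 1 (mod 4)); a representation of m scales to one of n via (k·x)² + (k·y)² = k²(x² + y²). Each prime p ≡ 1 (mod 4) is itself a sum of two squares; find a² by testing p − a² for a perfect square:
  41: 41 − 1² = 40, 41 − 2² = 37, 41 − 3² = 32, 41 − 4² = 25 = 5² ⇒ 41 = 4² + 5².
  109: 109 − 1² = 108, 109 − 2² = 105, 109 − 3² = 100 = 10² ⇒ 109 = 3² + 10².
  Combine using the Brahmagupta–Fibonacci identity (a² + b²)(c² + d²) = (ac − bd)² + (ad + bc)² = (ac + bd)² + (ad − bc)²:
  41 · 109 = 4469: from (4² + 5²)(3² + 10²), take (4·3 − 5·10, 4·10 + 5·3) = (12 − 50, 40 + 15) = (-38, 55); dropping signs (only squares matter) gives (38, 55); check 38² + 55² = 1444 + 3025 = 4469 ✓.
  Scale by k = 3: (3·38, 3·55) = (114, 165).
Step 4: Order so x ≤ y and verify: 114² + 165² = 12996 + 27225 = 40221 = n. ✓

n = 40221 = 114² + 165² (one valid representation with x ≤ y).


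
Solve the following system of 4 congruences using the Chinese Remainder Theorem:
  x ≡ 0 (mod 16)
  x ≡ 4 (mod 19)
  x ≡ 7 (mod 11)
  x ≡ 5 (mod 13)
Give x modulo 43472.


Product of moduli M = 16 · 19 · 11 · 13 = 43472.
Merge one congruence at a time:
  Start: x ≡ 0 (mod 16).
  Combine with x ≡ 4 (mod 19); new modulus lcm = 304.
    Write x = 0 + 16·t and substitute into x ≡ 4 (mod 19): 16·t ≡ 4 − 0 = 4 (mod 19).
    The inverse of 16 mod 19 is 6 (since 16·6 = 96 = 5·19 + 1), so t ≡ 6·4 = 24 ≡ 5 (mod 19).
    Then x = 0 + 16·5 = 80, valid modulo lcm(16, 19) = 304: x ≡ 80 (mod 304).
  Combine with x ≡ 7 (mod 11); new modulus lcm = 3344.
    Write x = 80 + 304·t and substitute into x ≡ 7 (mod 11): 304·t ≡ 7 − 80 = -73 (mod 11).
    Reduce coefficients mod 11: 7·t ≡ 4 (mod 11).
    The inverse of 7 mod 11 is 8 (since 7·8 = 56 = 5·11 + 1), so t ≡ 8·4 = 32 ≡ 10 (mod 11).
    Then x = 80 + 304·10 = 3120, valid modulo lcm(304, 11) = 3344: x ≡ 3120 (mod 3344).
  Combine with x ≡ 5 (mod 13); new modulus lcm = 43472.
    Write x = 3120 + 3344·t and substitute into x ≡ 5 (mod 13): 3344·t ≡ 5 − 3120 = -3115 (mod 13).
    Reduce coefficients mod 13: 3·t ≡ 5 (mod 13).
    The inverse of 3 mod 13 is 9 (since 3·9 = 27 = 2·13 + 1), so t ≡ 9·5 = 45 ≡ 6 (mod 13).
    Then x = 3120 + 3344·6 = 23184, valid modulo lcm(3344, 13) = 43472: x ≡ 23184 (mod 43472).
Verify against each original: 23184 mod 16 = 0, 23184 mod 19 = 4, 23184 mod 11 = 7, 23184 mod 13 = 5.

x ≡ 23184 (mod 43472).
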